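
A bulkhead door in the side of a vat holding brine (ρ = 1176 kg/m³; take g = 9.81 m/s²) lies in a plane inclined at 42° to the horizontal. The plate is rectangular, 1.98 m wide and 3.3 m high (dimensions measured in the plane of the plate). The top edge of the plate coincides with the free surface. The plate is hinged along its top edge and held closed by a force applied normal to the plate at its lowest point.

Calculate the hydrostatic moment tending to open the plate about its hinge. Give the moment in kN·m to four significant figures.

γ = ρg = 1176 × 9.81 / 1000 = 11.53656 kN/m³.
Let θ = 42° be the plate's angle to the horizontal; measure y along the incline from where the plane meets the free surface. Vertical depth h = y·sinθ with sinθ = 0.669131.
The centroid lies 3.3/2 = 1.65 m below the top edge, so y_c = 1.65 m and h_c = 1.65 × 0.669131 = 1.10407 m.
A = 1.98 × 3.3 = 6.534 m².
Resultant F = γ·h_c·A = 11.53656 × 1.10407 × 6.534 = 83.2247 kN.
I_c = b·h³/12 = 1.98 × 3.3³/12 = 5.9296 m⁴.
Centre of pressure: y_p = y_c + I_c/(y_c·A) = 1.65 + 5.9296/(1.65 × 6.534) = 1.65 + 0.55 = 2.2 m along the plane.
The resultant acts 1.65 + 0.55 = 2.2 m (along the plate) below the hinge at the top edge, so the moment about the hinge is M = F × 2.2 = 83.2247 × 2.2 = 183.094 kN·m.

M ≈ 183.1 kN·m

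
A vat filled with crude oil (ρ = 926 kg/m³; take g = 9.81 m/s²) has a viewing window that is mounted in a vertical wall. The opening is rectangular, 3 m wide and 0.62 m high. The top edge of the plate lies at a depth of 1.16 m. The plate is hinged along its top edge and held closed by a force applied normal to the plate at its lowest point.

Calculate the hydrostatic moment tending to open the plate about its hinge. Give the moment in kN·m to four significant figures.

γ = ρg = 926 × 9.81 / 1000 = 9.08406 kN/m³.
The centroid lies 0.62/2 = 0.31 m below the top edge, so the centroid depth is h_c = 1.16 + 0.31 = 1.47 m.
A = 3 × 0.62 = 1.86 m².
Resultant F = γ·h_c·A = 9.08406 × 1.47 × 1.86 = 24.8376 kN.
I_c = b·h³/12 = 3 × 0.62³/12 = 0.059582 m⁴.
Centre of pressure: y_p = y_c + I_c/(y_c·A) = 1.47 + 0.059582/(1.47 × 1.86) = 1.47 + 0.0217914 = 1.49179 m along the plane.
The resultant acts 0.31 + 0.0217914 = 0.331791 m (along the plate) below the hinge at the top edge, so the moment about the hinge is M = F × 0.331791 = 24.8376 × 0.331791 = 8.24089 kN·m.

M ≈ 8.241 kN·m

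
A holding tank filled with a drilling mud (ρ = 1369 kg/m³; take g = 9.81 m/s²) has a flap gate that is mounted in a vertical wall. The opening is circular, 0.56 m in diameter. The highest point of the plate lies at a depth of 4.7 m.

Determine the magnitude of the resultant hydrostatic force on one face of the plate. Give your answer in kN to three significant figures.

F ≈ 16.5 kN

γ = ρg = 1369 × 9.81 / 1000 = 13.42989 kN/m³.
The centroid is at the centre, 0.28 m below the top of the plate, so the centroid depth is h_c = 4.7 + 0.28 = 4.98 m.
A = π(0.28)² = 0.246301 m².
Resultant F = γ·h_c·A = 13.42989 × 4.98 × 0.246301 = 16.4728 kN.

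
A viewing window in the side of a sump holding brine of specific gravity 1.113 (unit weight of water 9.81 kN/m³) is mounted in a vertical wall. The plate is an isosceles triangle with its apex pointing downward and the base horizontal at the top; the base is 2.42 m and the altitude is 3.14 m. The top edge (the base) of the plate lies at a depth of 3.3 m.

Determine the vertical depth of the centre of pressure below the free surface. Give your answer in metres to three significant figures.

γ = 1.113 × 9.81 = 10.91853 kN/m³.
With the apex down, the centroid sits h/3 = 3.14/3 = 1.04667 m below the base (the top edge), so the centroid depth is h_c = 3.3 + 1.04667 = 4.34667 m.
A = ½ × 2.42 × 3.14 = 3.7994 m².
Resultant F = γ·h_c·A = 10.91853 × 4.34667 × 3.7994 = 180.317 kN.
I_c = b·h³/36 = 2.42 × 3.14³/36 = 2.08114 m⁴.
Centre of pressure: y_p = y_c + I_c/(y_c·A) = 4.34667 + 2.08114/(4.34667 × 3.7994) = 4.34667 + 0.126017 = 4.47269 m along the plane.

h_p = 4.47 m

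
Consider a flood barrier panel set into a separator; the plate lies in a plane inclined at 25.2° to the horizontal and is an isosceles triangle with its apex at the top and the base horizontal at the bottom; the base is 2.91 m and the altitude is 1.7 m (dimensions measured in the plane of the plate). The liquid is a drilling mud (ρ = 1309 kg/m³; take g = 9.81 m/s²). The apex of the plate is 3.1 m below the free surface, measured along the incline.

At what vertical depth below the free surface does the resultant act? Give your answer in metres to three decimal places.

γ = ρg = 1309 × 9.81 / 1000 = 12.84129 kN/m³.
Let θ = 25.2° be the plate's angle to the horizontal; measure y along the incline from where the plane meets the free surface. Vertical depth h = y·sinθ with sinθ = 0.425779.
With the apex up, the centroid sits 2h/3 = 2 × 1.7/3 = 1.13333 m below the apex, so y_c = 3.1 + 1.13333 = 4.23333 m and h_c = 4.23333 × 0.425779 = 1.80246 m.
A = ½ × 2.91 × 1.7 = 2.4735 m².
Resultant F = γ·h_c·A = 12.84129 × 1.80246 × 2.4735 = 57.2514 kN.
I_c = b·h³/36 = 2.91 × 1.7³/36 = 0.397134 m⁴.
Centre of pressure: y_p = y_c + I_c/(y_c·A) = 4.23333 + 0.397134/(4.23333 × 2.4735) = 4.23333 + 0.0379265 = 4.27126 m along the plane.
Vertically, h_p = y_p·sinθ = 4.27126 × 0.425779 = 1.81861 m.

h_p = 1.819 m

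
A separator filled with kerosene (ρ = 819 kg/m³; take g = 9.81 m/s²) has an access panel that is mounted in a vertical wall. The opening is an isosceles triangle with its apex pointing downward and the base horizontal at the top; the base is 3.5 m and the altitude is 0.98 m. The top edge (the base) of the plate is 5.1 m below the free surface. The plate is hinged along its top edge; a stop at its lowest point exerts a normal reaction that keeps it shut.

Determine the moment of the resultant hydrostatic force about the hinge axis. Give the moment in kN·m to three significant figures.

γ = ρg = 819 × 9.81 / 1000 = 8.03439 kN/m³.
With the apex down, the centroid sits h/3 = 0.98/3 = 0.326667 m below the base (the top edge), so the centroid depth is h_c = 5.1 + 0.326667 = 5.42667 m.
A = ½ × 3.5 × 0.98 = 1.715 m².
Resultant F = γ·h_c·A = 8.03439 × 5.42667 × 1.715 = 74.774 kN.
I_c = b·h³/36 = 3.5 × 0.98³/36 = 0.0915048 m⁴.
Centre of pressure: y_p = y_c + I_c/(y_c·A) = 5.42667 + 0.0915048/(5.42667 × 1.715) = 5.42667 + 0.0098321 = 5.4365 m along the plane.
The resultant acts 0.326667 + 0.0098321 = 0.336499 m (along the plate) below the hinge at the top edge, so the moment about the hinge is M = F × 0.336499 = 74.774 × 0.336499 = 25.1614 kN·m.

M ≈ 25.2 kN·m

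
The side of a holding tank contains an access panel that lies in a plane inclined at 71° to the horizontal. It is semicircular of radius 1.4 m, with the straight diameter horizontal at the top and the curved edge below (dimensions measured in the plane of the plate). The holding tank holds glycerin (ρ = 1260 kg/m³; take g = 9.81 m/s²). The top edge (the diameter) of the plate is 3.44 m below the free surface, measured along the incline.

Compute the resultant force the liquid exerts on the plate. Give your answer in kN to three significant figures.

F ≈ 145 kN

γ = ρg = 1260 × 9.81 / 1000 = 12.3606 kN/m³.
Let θ = 71° be the plate's angle to the horizontal; measure y along the incline from where the plane meets the free surface. Vertical depth h = y·sinθ with sinθ = 0.945519.
The centroid of a semicircle lies 4r/(3π) = 0.594178 m from the diameter, here below the top edge, so y_c = 3.44 + 0.594178 = 4.03418 m and h_c = 4.03418 × 0.945519 = 3.81439 m.
A = πr²/2 = π × 1.4²/2 = 3.07876 m².
Resultant F = γ·h_c·A = 12.3606 × 3.81439 × 3.07876 = 145.158 kN.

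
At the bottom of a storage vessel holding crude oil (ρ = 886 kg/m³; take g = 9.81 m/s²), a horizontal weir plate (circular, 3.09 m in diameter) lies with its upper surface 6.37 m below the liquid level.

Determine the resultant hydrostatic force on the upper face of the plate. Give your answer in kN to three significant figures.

F ≈ 415 kN

γ = ρg = 886 × 9.81 / 1000 = 8.69166 kN/m³.
The plate is horizontal, so pressure is uniform at p = γ·h = 8.69166 × 6.37 = 55.3659 kN/m².
A = π(1.545)² = 7.49906 m².
F = p·A = 55.3659 × 7.49906 = 415.192 kN.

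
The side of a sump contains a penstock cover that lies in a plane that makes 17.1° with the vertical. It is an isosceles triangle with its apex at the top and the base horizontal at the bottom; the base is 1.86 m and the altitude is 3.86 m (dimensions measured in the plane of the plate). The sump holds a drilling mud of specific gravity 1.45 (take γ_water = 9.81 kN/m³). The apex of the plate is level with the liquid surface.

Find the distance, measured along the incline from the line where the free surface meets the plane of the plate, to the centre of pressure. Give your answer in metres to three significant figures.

y_p = 2.90 m

γ = 1.45 × 9.81 = 14.2245 kN/m³.
The plate makes 17.1° with the vertical, i.e. θ = 90° − 17.1° = 72.9° to the horizontal. Measuring y along the incline from the free-surface line, vertical depth h = y·sinθ with sinθ = 0.955793.
With the apex up, the centroid sits 2h/3 = 2 × 3.86/3 = 2.57333 m below the apex, so y_c = 2.57333 m and h_c = 2.57333 × 0.955793 = 2.45957 m.
A = ½ × 1.86 × 3.86 = 3.5898 m².
Resultant F = γ·h_c·A = 14.2245 × 2.45957 × 3.5898 = 125.593 kN.
I_c = b·h³/36 = 1.86 × 3.86³/36 = 2.97148 m⁴.
Centre of pressure: y_p = y_c + I_c/(y_c·A) = 2.57333 + 2.97148/(2.57333 × 3.5898) = 2.57333 + 0.321667 = 2.895 m along the plane.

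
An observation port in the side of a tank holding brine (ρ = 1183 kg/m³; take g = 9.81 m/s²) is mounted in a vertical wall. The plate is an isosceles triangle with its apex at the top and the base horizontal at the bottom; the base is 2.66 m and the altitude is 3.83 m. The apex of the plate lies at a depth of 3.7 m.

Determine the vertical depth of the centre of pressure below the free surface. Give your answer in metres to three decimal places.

γ = ρg = 1183 × 9.81 / 1000 = 11.60523 kN/m³.
With the apex up, the centroid sits 2h/3 = 2 × 3.83/3 = 2.55333 m below the apex, so the centroid depth is h_c = 3.7 + 2.55333 = 6.25333 m.
A = ½ × 2.66 × 3.83 = 5.0939 m².
Resultant F = γ·h_c·A = 11.60523 × 6.25333 × 5.0939 = 369.671 kN.
I_c = b·h³/36 = 2.66 × 3.83³/36 = 4.15122 m⁴.
Centre of pressure: y_p = y_c + I_c/(y_c·A) = 6.25333 + 4.15122/(6.25333 × 5.0939) = 6.25333 + 0.130321 = 6.38365 m along the plane.

h_p = 6.384 m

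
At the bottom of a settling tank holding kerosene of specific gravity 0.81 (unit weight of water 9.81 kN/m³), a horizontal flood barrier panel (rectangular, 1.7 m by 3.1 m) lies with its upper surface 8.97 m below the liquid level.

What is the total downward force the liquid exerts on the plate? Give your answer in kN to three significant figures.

γ = 0.81 × 9.81 = 7.9461 kN/m³.
The plate is horizontal, so pressure is uniform at p = γ·h = 7.9461 × 8.97 = 71.2765 kN/m².
A = 1.7 × 3.1 = 5.27 m².
F = p·A = 71.2765 × 5.27 = 375.627 kN.

F ≈ 376 kN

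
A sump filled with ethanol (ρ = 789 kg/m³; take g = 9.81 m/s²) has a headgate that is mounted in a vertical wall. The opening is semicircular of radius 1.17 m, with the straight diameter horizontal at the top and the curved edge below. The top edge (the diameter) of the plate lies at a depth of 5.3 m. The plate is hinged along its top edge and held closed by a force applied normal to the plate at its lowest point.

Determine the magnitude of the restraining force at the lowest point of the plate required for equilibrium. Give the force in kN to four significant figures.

P ≈ 42.31 kN

γ = ρg = 789 × 9.81 / 1000 = 7.74009 kN/m³.
The centroid of a semicircle lies 4r/(3π) = 0.496563 m from the diameter, here below the top edge, so the centroid depth is h_c = 5.3 + 0.496563 = 5.79656 m.
A = πr²/2 = π × 1.17²/2 = 2.15026 m².
Resultant F = γ·h_c·A = 7.74009 × 5.79656 × 2.15026 = 96.4733 kN.
I_c = (π/8 − 8/(9π))·r⁴ = 0.109757 × 1.17⁴ = 0.205672 m⁴.
Centre of pressure: y_p = y_c + I_c/(y_c·A) = 5.79656 + 0.205672/(5.79656 × 2.15026) = 5.79656 + 0.0165011 = 5.81306 m along the plane.
The resultant acts 0.496563 + 0.0165011 = 0.513064 m (along the plate) below the hinge at the top edge, so the moment about the hinge is M = F × 0.513064 = 96.4733 × 0.513064 = 49.497 kN·m.
A normal force at the bottom, 1.17 m from the hinge, must supply this moment: P = 49.497/1.17 = 42.3051 kN.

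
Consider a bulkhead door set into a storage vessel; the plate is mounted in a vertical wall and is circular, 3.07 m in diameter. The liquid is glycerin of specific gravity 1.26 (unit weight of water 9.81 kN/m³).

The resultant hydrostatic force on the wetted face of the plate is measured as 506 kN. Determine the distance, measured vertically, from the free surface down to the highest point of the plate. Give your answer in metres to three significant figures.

γ = 1.26 × 9.81 = 12.3606 kN/m³.
A = π(1.535)² = 7.4023 m².
From F = γ·h_c·A, the centroid depth is h_c = 506/(12.3606 × 7.4023) = 5.53024 m.
The centroid is at the centre, 1.535 m below the top of the plate, so the highest point sits at h_top = 5.53024 − 1.535 = 3.99524 m below the surface.

d_top ≈ 4.00 m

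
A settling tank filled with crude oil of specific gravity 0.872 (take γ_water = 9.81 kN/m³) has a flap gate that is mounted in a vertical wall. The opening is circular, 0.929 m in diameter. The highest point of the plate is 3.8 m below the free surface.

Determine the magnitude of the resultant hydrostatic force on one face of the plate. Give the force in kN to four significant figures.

F ≈ 24.73 kN

γ = 0.872 × 9.81 = 8.55432 kN/m³.
The centroid is at the centre, 0.4645 m below the top of the plate, so the centroid depth is h_c = 3.8 + 0.4645 = 4.2645 m.
A = π(0.4645)² = 0.677831 m².
Resultant F = γ·h_c·A = 8.55432 × 4.2645 × 0.677831 = 24.7272 kN.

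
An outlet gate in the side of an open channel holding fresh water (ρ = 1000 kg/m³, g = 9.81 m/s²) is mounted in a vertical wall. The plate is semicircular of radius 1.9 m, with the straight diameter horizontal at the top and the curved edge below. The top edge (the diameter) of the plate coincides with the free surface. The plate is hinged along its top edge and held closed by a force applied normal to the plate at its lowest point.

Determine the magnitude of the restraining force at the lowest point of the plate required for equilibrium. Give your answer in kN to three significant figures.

γ = ρg = 1000 × 9.81 = 9810 N/m³ = 9.81 kN/m³.
The centroid of a semicircle lies 4r/(3π) = 0.806385 m from the diameter, here below the top edge, so the centroid depth is h_c = 0.806385 m.
A = πr²/2 = π × 1.9²/2 = 5.67057 m².
Resultant F = γ·h_c·A = 9.81 × 0.806385 × 5.67057 = 44.8578 kN.
I_c = (π/8 − 8/(9π))·r⁴ = 0.109757 × 1.9⁴ = 1.43036 m⁴.
Centre of pressure: y_p = y_c + I_c/(y_c·A) = 0.806385 + 1.43036/(0.806385 × 5.67057) = 0.806385 + 0.312807 = 1.11919 m along the plane.
The resultant acts 0.806385 + 0.312807 = 1.11919 m (along the plate) below the hinge at the top edge, so the moment about the hinge is M = F × 1.11919 = 44.8578 × 1.11919 = 50.2044 kN·m.
A normal force at the bottom, 1.9 m from the hinge, must supply this moment: P = 50.2044/1.9 = 26.4234 kN.

P ≈ 26.4 kN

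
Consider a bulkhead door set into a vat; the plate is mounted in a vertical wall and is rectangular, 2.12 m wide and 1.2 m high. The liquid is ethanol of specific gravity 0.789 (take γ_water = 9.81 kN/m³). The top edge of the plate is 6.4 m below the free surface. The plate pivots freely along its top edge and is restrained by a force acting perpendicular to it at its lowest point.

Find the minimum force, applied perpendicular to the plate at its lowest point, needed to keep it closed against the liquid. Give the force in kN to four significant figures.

P ≈ 70.89 kN

γ = 0.789 × 9.81 = 7.74009 kN/m³.
The centroid lies 1.2/2 = 0.6 m below the top edge, so the centroid depth is h_c = 6.4 + 0.6 = 7 m.
A = 2.12 × 1.2 = 2.544 m².
Resultant F = γ·h_c·A = 7.74009 × 7 × 2.544 = 137.836 kN.
I_c = b·h³/12 = 2.12 × 1.2³/12 = 0.30528 m⁴.
Centre of pressure: y_p = y_c + I_c/(y_c·A) = 7 + 0.30528/(7 × 2.544) = 7 + 0.0171429 = 7.01714 m along the plane.
The resultant acts 0.6 + 0.0171429 = 0.617143 m (along the plate) below the hinge at the top edge, so the moment about the hinge is M = F × 0.617143 = 137.836 × 0.617143 = 85.0645 kN·m.
A normal force at the bottom, 1.2 m from the hinge, must supply this moment: P = 85.0645/1.2 = 70.8871 kN.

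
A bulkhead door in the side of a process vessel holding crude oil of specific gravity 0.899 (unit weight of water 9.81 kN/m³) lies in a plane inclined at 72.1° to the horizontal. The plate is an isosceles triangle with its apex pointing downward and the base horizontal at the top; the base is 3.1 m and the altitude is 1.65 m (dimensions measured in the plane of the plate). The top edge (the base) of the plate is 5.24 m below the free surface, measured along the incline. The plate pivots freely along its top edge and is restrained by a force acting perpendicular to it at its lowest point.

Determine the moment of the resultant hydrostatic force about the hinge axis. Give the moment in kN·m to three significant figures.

M ≈ 71.6 kN·m

γ = 0.899 × 9.81 = 8.81919 kN/m³.
Let θ = 72.1° be the plate's angle to the horizontal; measure y along the incline from where the plane meets the free surface. Vertical depth h = y·sinθ with sinθ = 0.951594.
With the apex down, the centroid sits h/3 = 1.65/3 = 0.55 m below the base (the top edge), so y_c = 5.24 + 0.55 = 5.79 m and h_c = 5.79 × 0.951594 = 5.50973 m.
A = ½ × 3.1 × 1.65 = 2.5575 m².
Resultant F = γ·h_c·A = 8.81919 × 5.50973 × 2.5575 = 124.272 kN.
I_c = b·h³/36 = 3.1 × 1.65³/36 = 0.386822 m⁴.
Centre of pressure: y_p = y_c + I_c/(y_c·A) = 5.79 + 0.386822/(5.79 × 2.5575) = 5.79 + 0.0261226 = 5.81612 m along the plane.
The resultant acts 0.55 + 0.0261226 = 0.576123 m (along the plate) below the hinge at the top edge, so the moment about the hinge is M = F × 0.576123 = 124.272 × 0.576123 = 71.596 kN·m.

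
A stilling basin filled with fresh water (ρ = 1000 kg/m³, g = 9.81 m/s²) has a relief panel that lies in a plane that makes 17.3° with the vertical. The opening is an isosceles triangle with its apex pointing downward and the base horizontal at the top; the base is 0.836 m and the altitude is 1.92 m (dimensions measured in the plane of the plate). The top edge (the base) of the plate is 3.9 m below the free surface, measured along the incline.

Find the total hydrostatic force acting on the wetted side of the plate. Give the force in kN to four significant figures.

γ = ρg = 1000 × 9.81 = 9810 N/m³ = 9.81 kN/m³.
The plate makes 17.3° with the vertical, i.e. θ = 90° − 17.3° = 72.7° to the horizontal. Measuring y along the incline from the free-surface line, vertical depth h = y·sinθ with sinθ = 0.954761.
With the apex down, the centroid sits h/3 = 1.92/3 = 0.64 m below the base (the top edge), so y_c = 3.9 + 0.64 = 4.54 m and h_c = 4.54 × 0.954761 = 4.33461 m.
A = ½ × 0.836 × 1.92 = 0.80256 m².
Resultant F = γ·h_c·A = 9.81 × 4.33461 × 0.80256 = 34.1269 kN.

F ≈ 34.13 kN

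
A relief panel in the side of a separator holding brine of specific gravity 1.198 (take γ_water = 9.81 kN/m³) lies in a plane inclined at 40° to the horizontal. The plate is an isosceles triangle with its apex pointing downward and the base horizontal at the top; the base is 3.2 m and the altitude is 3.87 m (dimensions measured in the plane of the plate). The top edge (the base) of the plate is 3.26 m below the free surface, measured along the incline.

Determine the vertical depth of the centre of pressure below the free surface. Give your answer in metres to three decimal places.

h_p = 3.042 m

γ = 1.198 × 9.81 = 11.75238 kN/m³.
Let θ = 40° be the plate's angle to the horizontal; measure y along the incline from where the plane meets the free surface. Vertical depth h = y·sinθ with sinθ = 0.642788.
With the apex down, the centroid sits h/3 = 3.87/3 = 1.29 m below the base (the top edge), so y_c = 3.26 + 1.29 = 4.55 m and h_c = 4.55 × 0.642788 = 2.92469 m.
A = ½ × 3.2 × 3.87 = 6.192 m².
Resultant F = γ·h_c·A = 11.75238 × 2.92469 × 6.192 = 212.832 kN.
I_c = b·h³/36 = 3.2 × 3.87³/36 = 5.15205 m⁴.
Centre of pressure: y_p = y_c + I_c/(y_c·A) = 4.55 + 5.15205/(4.55 × 6.192) = 4.55 + 0.182868 = 4.73287 m along the plane.
Vertically, h_p = y_p·sinθ = 4.73287 × 0.642788 = 3.04223 m.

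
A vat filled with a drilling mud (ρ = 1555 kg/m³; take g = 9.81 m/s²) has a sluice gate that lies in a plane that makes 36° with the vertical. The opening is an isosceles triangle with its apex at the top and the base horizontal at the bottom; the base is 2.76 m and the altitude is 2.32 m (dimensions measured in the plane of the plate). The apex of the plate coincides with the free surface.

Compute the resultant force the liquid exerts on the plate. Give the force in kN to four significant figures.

F ≈ 61.11 kN

γ = ρg = 1555 × 9.81 / 1000 = 15.25455 kN/m³.
The plate makes 36° with the vertical, i.e. θ = 90° − 36° = 54° to the horizontal. Measuring y along the incline from the free-surface line, vertical depth h = y·sinθ with sinθ = 0.809017.
With the apex up, the centroid sits 2h/3 = 2 × 2.32/3 = 1.54667 m below the apex, so y_c = 1.54667 m and h_c = 1.54667 × 0.809017 = 1.25128 m.
A = ½ × 2.76 × 2.32 = 3.2016 m².
Resultant F = γ·h_c·A = 15.25455 × 1.25128 × 3.2016 = 61.1112 kN.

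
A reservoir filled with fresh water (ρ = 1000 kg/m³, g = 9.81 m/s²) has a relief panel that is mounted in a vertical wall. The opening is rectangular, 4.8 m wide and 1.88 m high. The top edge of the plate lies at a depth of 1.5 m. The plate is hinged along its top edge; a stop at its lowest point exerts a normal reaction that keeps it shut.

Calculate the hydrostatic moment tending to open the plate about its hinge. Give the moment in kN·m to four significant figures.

γ = ρg = 1000 × 9.81 = 9810 N/m³ = 9.81 kN/m³.
The centroid lies 1.88/2 = 0.94 m below the top edge, so the centroid depth is h_c = 1.5 + 0.94 = 2.44 m.
A = 4.8 × 1.88 = 9.024 m².
Resultant F = γ·h_c·A = 9.81 × 2.44 × 9.024 = 216.002 kN.
I_c = b·h³/12 = 4.8 × 1.88³/12 = 2.65787 m⁴.
Centre of pressure: y_p = y_c + I_c/(y_c·A) = 2.44 + 2.65787/(2.44 × 9.024) = 2.44 + 0.12071 = 2.56071 m along the plane.
The resultant acts 0.94 + 0.12071 = 1.06071 m (along the plate) below the hinge at the top edge, so the moment about the hinge is M = F × 1.06071 = 216.002 × 1.06071 = 229.115 kN·m.

M ≈ 229.1 kN·m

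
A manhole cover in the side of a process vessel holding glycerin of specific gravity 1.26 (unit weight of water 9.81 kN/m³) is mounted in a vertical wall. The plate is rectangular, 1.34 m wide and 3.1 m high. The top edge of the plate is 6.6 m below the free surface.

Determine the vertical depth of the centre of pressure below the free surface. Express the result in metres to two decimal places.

γ = 1.26 × 9.81 = 12.3606 kN/m³.
The centroid lies 3.1/2 = 1.55 m below the top edge, so the centroid depth is h_c = 6.6 + 1.55 = 8.15 m.
A = 1.34 × 3.1 = 4.154 m².
Resultant F = γ·h_c·A = 12.3606 × 8.15 × 4.154 = 418.469 kN.
I_c = b·h³/12 = 1.34 × 3.1³/12 = 3.32666 m⁴.
Centre of pressure: y_p = y_c + I_c/(y_c·A) = 8.15 + 3.32666/(8.15 × 4.154) = 8.15 + 0.0982617 = 8.24826 m along the plane.

h_p = 8.25 m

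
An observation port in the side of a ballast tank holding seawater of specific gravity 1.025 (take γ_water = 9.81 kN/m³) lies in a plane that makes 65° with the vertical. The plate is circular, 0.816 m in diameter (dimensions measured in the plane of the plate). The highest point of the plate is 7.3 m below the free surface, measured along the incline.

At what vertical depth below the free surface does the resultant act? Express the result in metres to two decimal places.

γ = 1.025 × 9.81 = 10.05525 kN/m³.
The plate makes 65° with the vertical, i.e. θ = 90° − 65° = 25° to the horizontal. Measuring y along the incline from the free-surface line, vertical depth h = y·sinθ with sinθ = 0.422618.
The centroid is at the centre, 0.408 m below the top of the plate, so y_c = 7.3 + 0.408 = 7.708 m and h_c = 7.708 × 0.422618 = 3.25754 m.
A = π(0.408)² = 0.522962 m².
Resultant F = γ·h_c·A = 10.05525 × 3.25754 × 0.522962 = 17.1298 kN.
I_c = πr⁴/4 = π × 0.408⁴/4 = 0.0217636 m⁴.
Centre of pressure: y_p = y_c + I_c/(y_c·A) = 7.708 + 0.0217636/(7.708 × 0.522962) = 7.708 + 0.00539907 = 7.7134 m along the plane.
Vertically, h_p = y_p·sinθ = 7.7134 × 0.422618 = 3.25982 m.

h_p = 3.26 m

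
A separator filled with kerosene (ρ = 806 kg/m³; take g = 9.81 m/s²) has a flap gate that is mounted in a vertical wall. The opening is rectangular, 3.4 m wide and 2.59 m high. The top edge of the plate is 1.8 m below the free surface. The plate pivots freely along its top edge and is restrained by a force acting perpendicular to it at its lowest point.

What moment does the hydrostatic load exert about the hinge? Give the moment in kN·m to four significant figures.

M ≈ 318.0 kN·m

γ = ρg = 806 × 9.81 / 1000 = 7.90686 kN/m³.
The centroid lies 2.59/2 = 1.295 m below the top edge, so the centroid depth is h_c = 1.8 + 1.295 = 3.095 m.
A = 3.4 × 2.59 = 8.806 m².
Resultant F = γ·h_c·A = 7.90686 × 3.095 × 8.806 = 215.498 kN.
I_c = b·h³/12 = 3.4 × 2.59³/12 = 4.92263 m⁴.
Centre of pressure: y_p = y_c + I_c/(y_c·A) = 3.095 + 4.92263/(3.095 × 8.806) = 3.095 + 0.180617 = 3.27562 m along the plane.
The resultant acts 1.295 + 0.180617 = 1.47562 m (along the plate) below the hinge at the top edge, so the moment about the hinge is M = F × 1.47562 = 215.498 × 1.47562 = 317.993 kN·m.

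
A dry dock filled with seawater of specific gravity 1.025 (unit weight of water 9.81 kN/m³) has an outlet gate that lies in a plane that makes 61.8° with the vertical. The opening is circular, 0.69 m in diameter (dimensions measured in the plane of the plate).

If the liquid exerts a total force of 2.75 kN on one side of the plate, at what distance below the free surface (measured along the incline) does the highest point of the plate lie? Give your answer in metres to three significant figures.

γ = 1.025 × 9.81 = 10.05525 kN/m³.
A = π(0.345)² = 0.373928 m².
From F = γ·h_c·A, the centroid depth is h_c = 2.75/(10.05525 × 0.373928) = 0.731395 m.
The plate makes 61.8° with the vertical, i.e. θ = 90° − 61.8° = 28.2° to the horizontal. Measuring y along the incline from the free-surface line, vertical depth h = y·sinθ with sinθ = 0.472551.
Along the incline, y_c = h_c/sinθ = 0.731395/0.472551 = 1.54776 m.
The centroid is at the centre, 0.345 m below the top of the plate, so the highest point sits at y_top = 1.54776 − 0.345 = 1.20276 m along the incline.

y_top ≈ 1.20 m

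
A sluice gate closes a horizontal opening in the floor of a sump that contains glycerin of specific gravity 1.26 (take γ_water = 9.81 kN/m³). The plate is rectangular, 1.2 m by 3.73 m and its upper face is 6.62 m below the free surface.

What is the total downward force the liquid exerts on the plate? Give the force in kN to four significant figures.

F ≈ 366.3 kN

γ = 1.26 × 9.81 = 12.3606 kN/m³.
The plate is horizontal, so pressure is uniform at p = γ·h = 12.3606 × 6.62 = 81.8272 kN/m².
A = 1.2 × 3.73 = 4.476 m².
F = p·A = 81.8272 × 4.476 = 366.259 kN.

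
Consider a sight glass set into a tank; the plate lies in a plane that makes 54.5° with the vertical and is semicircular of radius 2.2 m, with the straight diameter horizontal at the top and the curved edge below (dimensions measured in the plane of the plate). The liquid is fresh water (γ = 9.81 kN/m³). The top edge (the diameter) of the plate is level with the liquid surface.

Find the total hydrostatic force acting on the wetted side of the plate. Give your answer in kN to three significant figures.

F ≈ 40.4 kN

γ = 9.81 kN/m³.
The plate makes 54.5° with the vertical, i.e. θ = 90° − 54.5° = 35.5° to the horizontal. Measuring y along the incline from the free-surface line, vertical depth h = y·sinθ with sinθ = 0.580703.
The centroid of a semicircle lies 4r/(3π) = 0.933709 m from the diameter, here below the top edge, so y_c = 0.933709 m and h_c = 0.933709 × 0.580703 = 0.542208 m.
A = πr²/2 = π × 2.2²/2 = 7.60265 m².
Resultant F = γ·h_c·A = 9.81 × 0.542208 × 7.60265 = 40.439 kN.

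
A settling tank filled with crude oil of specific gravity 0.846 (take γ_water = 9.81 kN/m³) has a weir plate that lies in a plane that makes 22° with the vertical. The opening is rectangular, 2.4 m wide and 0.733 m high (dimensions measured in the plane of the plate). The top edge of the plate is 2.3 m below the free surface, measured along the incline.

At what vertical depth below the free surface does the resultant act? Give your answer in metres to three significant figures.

h_p = 2.49 m

γ = 0.846 × 9.81 = 8.29926 kN/m³.
The plate makes 22° with the vertical, i.e. θ = 90° − 22° = 68° to the horizontal. Measuring y along the incline from the free-surface line, vertical depth h = y·sinθ with sinθ = 0.927184.
The centroid lies 0.733/2 = 0.3665 m below the top edge, so y_c = 2.3 + 0.3665 = 2.6665 m and h_c = 2.6665 × 0.927184 = 2.47234 m.
A = 2.4 × 0.733 = 1.7592 m².
Resultant F = γ·h_c·A = 8.29926 × 2.47234 × 1.7592 = 36.0963 kN.
I_c = b·h³/12 = 2.4 × 0.733³/12 = 0.0787666 m⁴.
Centre of pressure: y_p = y_c + I_c/(y_c·A) = 2.6665 + 0.0787666/(2.6665 × 1.7592) = 2.6665 + 0.0167913 = 2.68329 m along the plane.
Vertically, h_p = y_p·sinθ = 2.68329 × 0.927184 = 2.4879 m.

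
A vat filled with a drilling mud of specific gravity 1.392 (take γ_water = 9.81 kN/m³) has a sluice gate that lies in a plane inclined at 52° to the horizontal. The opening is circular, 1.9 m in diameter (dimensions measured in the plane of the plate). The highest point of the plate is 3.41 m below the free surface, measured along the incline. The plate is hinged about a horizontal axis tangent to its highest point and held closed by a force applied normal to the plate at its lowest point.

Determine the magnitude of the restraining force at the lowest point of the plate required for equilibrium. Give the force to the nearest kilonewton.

P ≈ 70 kN

γ = 1.392 × 9.81 = 13.65552 kN/m³.
Let θ = 52° be the plate's angle to the horizontal; measure y along the incline from where the plane meets the free surface. Vertical depth h = y·sinθ with sinθ = 0.788011.
The centroid is at the centre, 0.95 m below the top of the plate, so y_c = 3.41 + 0.95 = 4.36 m and h_c = 4.36 × 0.788011 = 3.43573 m.
A = π(0.95)² = 2.83529 m².
Resultant F = γ·h_c·A = 13.65552 × 3.43573 × 2.83529 = 133.022 kN.
I_c = πr⁴/4 = π × 0.95⁴/4 = 0.639712 m⁴.
Centre of pressure: y_p = y_c + I_c/(y_c·A) = 4.36 + 0.639712/(4.36 × 2.83529) = 4.36 + 0.0517488 = 4.41175 m along the plane.
The resultant acts 0.95 + 0.0517488 = 1.00175 m (along the plate) below the hinge at the top edge, so the moment about the hinge is M = F × 1.00175 = 133.022 × 1.00175 = 133.255 kN·m.
A normal force at the bottom, 1.9 m from the hinge, must supply this moment: P = 133.255/1.9 = 70.1342 kN.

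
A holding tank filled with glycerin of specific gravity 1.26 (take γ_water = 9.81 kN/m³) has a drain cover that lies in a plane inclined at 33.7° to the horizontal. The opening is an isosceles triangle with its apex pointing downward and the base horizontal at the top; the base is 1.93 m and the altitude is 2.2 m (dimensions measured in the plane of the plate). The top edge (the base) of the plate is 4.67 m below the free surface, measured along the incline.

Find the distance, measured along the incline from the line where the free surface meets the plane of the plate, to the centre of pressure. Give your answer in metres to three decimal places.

γ = 1.26 × 9.81 = 12.3606 kN/m³.
Let θ = 33.7° be the plate's angle to the horizontal; measure y along the incline from where the plane meets the free surface. Vertical depth h = y·sinθ with sinθ = 0.554844.
With the apex down, the centroid sits h/3 = 2.2/3 = 0.733333 m below the base (the top edge), so y_c = 4.67 + 0.733333 = 5.40333 m and h_c = 5.40333 × 0.554844 = 2.99801 m.
A = ½ × 1.93 × 2.2 = 2.123 m².
Resultant F = γ·h_c·A = 12.3606 × 2.99801 × 2.123 = 78.6724 kN.
I_c = b·h³/36 = 1.93 × 2.2³/36 = 0.570851 m⁴.
Centre of pressure: y_p = y_c + I_c/(y_c·A) = 5.40333 + 0.570851/(5.40333 × 2.123) = 5.40333 + 0.0497635 = 5.45309 m along the plane.

y_p = 5.453 m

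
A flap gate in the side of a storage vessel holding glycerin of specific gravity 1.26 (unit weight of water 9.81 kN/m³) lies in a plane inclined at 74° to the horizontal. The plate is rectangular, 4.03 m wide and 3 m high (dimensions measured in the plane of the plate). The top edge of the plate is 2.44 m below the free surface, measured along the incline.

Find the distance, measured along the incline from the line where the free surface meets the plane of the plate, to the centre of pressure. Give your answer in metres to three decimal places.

γ = 1.26 × 9.81 = 12.3606 kN/m³.
Let θ = 74° be the plate's angle to the horizontal; measure y along the incline from where the plane meets the free surface. Vertical depth h = y·sinθ with sinθ = 0.961262.
The centroid lies 3/2 = 1.5 m below the top edge, so y_c = 2.44 + 1.5 = 3.94 m and h_c = 3.94 × 0.961262 = 3.78737 m.
A = 4.03 × 3 = 12.09 m².
Resultant F = γ·h_c·A = 12.3606 × 3.78737 × 12.09 = 565.983 kN.
I_c = b·h³/12 = 4.03 × 3³/12 = 9.0675 m⁴.
Centre of pressure: y_p = y_c + I_c/(y_c·A) = 3.94 + 9.0675/(3.94 × 12.09) = 3.94 + 0.190355 = 4.13035 m along the plane.

y_p = 4.130 m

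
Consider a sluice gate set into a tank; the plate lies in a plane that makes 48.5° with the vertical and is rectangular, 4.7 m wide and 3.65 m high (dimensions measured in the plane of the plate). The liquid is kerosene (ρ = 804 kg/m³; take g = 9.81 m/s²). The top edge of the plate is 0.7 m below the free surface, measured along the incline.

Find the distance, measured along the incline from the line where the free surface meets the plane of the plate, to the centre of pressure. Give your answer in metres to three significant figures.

γ = ρg = 804 × 9.81 / 1000 = 7.88724 kN/m³.
The plate makes 48.5° with the vertical, i.e. θ = 90° − 48.5° = 41.5° to the horizontal. Measuring y along the incline from the free-surface line, vertical depth h = y·sinθ with sinθ = 0.662620.
The centroid lies 3.65/2 = 1.825 m below the top edge, so y_c = 0.7 + 1.825 = 2.525 m and h_c = 2.525 × 0.662620 = 1.67312 m.
A = 4.7 × 3.65 = 17.155 m².
Resultant F = γ·h_c·A = 7.88724 × 1.67312 × 17.155 = 226.383 kN.
I_c = b·h³/12 = 4.7 × 3.65³/12 = 19.0456 m⁴.
Centre of pressure: y_p = y_c + I_c/(y_c·A) = 2.525 + 19.0456/(2.525 × 17.155) = 2.525 + 0.439686 = 2.96469 m along the plane.

y_p = 2.96 m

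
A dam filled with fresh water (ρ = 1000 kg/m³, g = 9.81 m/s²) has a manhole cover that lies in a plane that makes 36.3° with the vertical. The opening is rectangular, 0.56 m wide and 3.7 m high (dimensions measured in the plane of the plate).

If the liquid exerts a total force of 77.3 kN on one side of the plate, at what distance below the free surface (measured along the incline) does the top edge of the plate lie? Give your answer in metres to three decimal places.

y_top ≈ 2.869 m

γ = ρg = 1000 × 9.81 = 9810 N/m³ = 9.81 kN/m³.
A = 0.56 × 3.7 = 2.072 m².
From F = γ·h_c·A, the centroid depth is h_c = 77.3/(9.81 × 2.072) = 3.80295 m.
The plate makes 36.3° with the vertical, i.e. θ = 90° − 36.3° = 53.7° to the horizontal. Measuring y along the incline from the free-surface line, vertical depth h = y·sinθ with sinθ = 0.805928.
Along the incline, y_c = h_c/sinθ = 3.80295/0.805928 = 4.71872 m.
The centroid lies 3.7/2 = 1.85 m below the top edge, so the top edge sits at y_top = 4.71872 − 1.85 = 2.86872 m along the incline.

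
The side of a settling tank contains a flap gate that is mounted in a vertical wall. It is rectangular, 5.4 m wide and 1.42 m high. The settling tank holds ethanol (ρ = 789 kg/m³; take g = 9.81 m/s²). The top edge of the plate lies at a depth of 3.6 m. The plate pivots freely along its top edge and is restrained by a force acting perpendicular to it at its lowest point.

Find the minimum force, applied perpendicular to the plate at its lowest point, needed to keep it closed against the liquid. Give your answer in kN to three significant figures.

γ = ρg = 789 × 9.81 / 1000 = 7.74009 kN/m³.
The centroid lies 1.42/2 = 0.71 m below the top edge, so the centroid depth is h_c = 3.6 + 0.71 = 4.31 m.
A = 5.4 × 1.42 = 7.668 m².
Resultant F = γ·h_c·A = 7.74009 × 4.31 × 7.668 = 255.803 kN.
I_c = b·h³/12 = 5.4 × 1.42³/12 = 1.28848 m⁴.
Centre of pressure: y_p = y_c + I_c/(y_c·A) = 4.31 + 1.28848/(4.31 × 7.668) = 4.31 + 0.0389869 = 4.34899 m along the plane.
The resultant acts 0.71 + 0.0389869 = 0.748987 m (along the plate) below the hinge at the top edge, so the moment about the hinge is M = F × 0.748987 = 255.803 × 0.748987 = 191.593 kN·m.
A normal force at the bottom, 1.42 m from the hinge, must supply this moment: P = 191.593/1.42 = 134.925 kN.

P ≈ 135 kN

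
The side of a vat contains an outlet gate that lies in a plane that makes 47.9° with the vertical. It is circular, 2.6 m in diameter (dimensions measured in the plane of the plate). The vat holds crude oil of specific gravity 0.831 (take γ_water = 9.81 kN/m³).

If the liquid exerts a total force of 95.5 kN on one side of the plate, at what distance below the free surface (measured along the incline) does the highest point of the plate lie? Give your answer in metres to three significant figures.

y_top ≈ 1.99 m

γ = 0.831 × 9.81 = 8.15211 kN/m³.
A = π(1.3)² = 5.30929 m².
From F = γ·h_c·A, the centroid depth is h_c = 95.5/(8.15211 × 5.30929) = 2.20646 m.
The plate makes 47.9° with the vertical, i.e. θ = 90° − 47.9° = 42.1° to the horizontal. Measuring y along the incline from the free-surface line, vertical depth h = y·sinθ with sinθ = 0.670427.
Along the incline, y_c = h_c/sinθ = 2.20646/0.670427 = 3.29113 m.
The centroid is at the centre, 1.3 m below the top of the plate, so the highest point sits at y_top = 3.29113 − 1.3 = 1.99113 m along the incline.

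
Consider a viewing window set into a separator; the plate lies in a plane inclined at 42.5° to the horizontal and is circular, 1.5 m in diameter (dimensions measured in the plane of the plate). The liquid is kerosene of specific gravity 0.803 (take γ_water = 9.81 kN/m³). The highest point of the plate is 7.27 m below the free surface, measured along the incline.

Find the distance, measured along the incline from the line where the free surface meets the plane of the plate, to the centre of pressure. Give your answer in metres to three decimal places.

y_p = 8.038 m

γ = 0.803 × 9.81 = 7.87743 kN/m³.
Let θ = 42.5° be the plate's angle to the horizontal; measure y along the incline from where the plane meets the free surface. Vertical depth h = y·sinθ with sinθ = 0.675590.
The centroid is at the centre, 0.75 m below the top of the plate, so y_c = 7.27 + 0.75 = 8.02 m and h_c = 8.02 × 0.675590 = 5.41823 m.
A = π(0.75)² = 1.76715 m².
Resultant F = γ·h_c·A = 7.87743 × 5.41823 × 1.76715 = 75.425 kN.
I_c = πr⁴/4 = π × 0.75⁴/4 = 0.248505 m⁴.
Centre of pressure: y_p = y_c + I_c/(y_c·A) = 8.02 + 0.248505/(8.02 × 1.76715) = 8.02 + 0.0175343 = 8.03753 m along the plane.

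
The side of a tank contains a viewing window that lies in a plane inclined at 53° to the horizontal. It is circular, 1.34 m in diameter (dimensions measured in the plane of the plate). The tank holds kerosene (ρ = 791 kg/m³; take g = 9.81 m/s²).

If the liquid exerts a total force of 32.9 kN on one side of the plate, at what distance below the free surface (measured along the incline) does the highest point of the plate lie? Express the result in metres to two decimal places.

γ = ρg = 791 × 9.81 / 1000 = 7.75971 kN/m³.
A = π(0.67)² = 1.41026 m².
From F = γ·h_c·A, the centroid depth is h_c = 32.9/(7.75971 × 1.41026) = 3.00643 m.
Let θ = 53° be the plate's angle to the horizontal; measure y along the incline from where the plane meets the free surface. Vertical depth h = y·sinθ with sinθ = 0.798636.
Along the incline, y_c = h_c/sinθ = 3.00643/0.798636 = 3.76446 m.
The centroid is at the centre, 0.67 m below the top of the plate, so the highest point sits at y_top = 3.76446 − 0.67 = 3.09446 m along the incline.

y_top ≈ 3.09 m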